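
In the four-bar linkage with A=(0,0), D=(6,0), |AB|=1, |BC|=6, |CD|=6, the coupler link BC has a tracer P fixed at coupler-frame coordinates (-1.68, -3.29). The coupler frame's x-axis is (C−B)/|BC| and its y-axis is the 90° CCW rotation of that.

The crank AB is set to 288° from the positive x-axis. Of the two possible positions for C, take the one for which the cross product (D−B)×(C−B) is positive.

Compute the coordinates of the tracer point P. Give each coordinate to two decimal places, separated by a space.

A=(0,0), D=(6.00,0)
B = A + 1.00·(cos288°, sin288°) = (0.3090, -0.9511)
|BD| = 5.7699
circle(B,6.00) ∩ circle(D,6.00): a=2.8850, h=5.2609
  candidates: C₊=(2.2874,4.7134) cross=30.355; C₋=(4.0217,-5.6645) cross=-30.355
  mode + wants cross > 0 → take C=(2.2874,4.7134) (cross=30.355)
ex = (C−B)/|BC| = (0.3297,0.9441); ey = (-0.9441,0.3297)
P = B + -1.68·ex + -3.29·ey = (2.8611,-3.6219)

2.86 -3.62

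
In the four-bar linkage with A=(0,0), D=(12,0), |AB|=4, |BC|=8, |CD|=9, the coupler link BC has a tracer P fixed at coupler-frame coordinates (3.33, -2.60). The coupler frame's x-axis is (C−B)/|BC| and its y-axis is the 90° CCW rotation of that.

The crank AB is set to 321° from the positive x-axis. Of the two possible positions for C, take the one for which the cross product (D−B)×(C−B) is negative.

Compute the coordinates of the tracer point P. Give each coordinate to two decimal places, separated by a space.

3.50 -6.72

A=(0,0), D=(12.00,0)
B = A + 4.00·(cos321°, sin321°) = (3.1086, -2.5173)
|BD| = 9.2409
circle(B,8.00) ∩ circle(D,9.00): a=3.7006, h=7.0926
  candidates: C₊=(4.7372,5.3152) cross=65.542; C₋=(8.6013,-8.3336) cross=-65.542
  mode - wants cross < 0 → take C=(8.6013,-8.3336) (cross=-65.542)
ex = (C−B)/|BC| = (0.6866,-0.7270); ey = (0.7270,0.6866)
P = B + 3.33·ex + -2.60·ey = (3.5046,-6.7235)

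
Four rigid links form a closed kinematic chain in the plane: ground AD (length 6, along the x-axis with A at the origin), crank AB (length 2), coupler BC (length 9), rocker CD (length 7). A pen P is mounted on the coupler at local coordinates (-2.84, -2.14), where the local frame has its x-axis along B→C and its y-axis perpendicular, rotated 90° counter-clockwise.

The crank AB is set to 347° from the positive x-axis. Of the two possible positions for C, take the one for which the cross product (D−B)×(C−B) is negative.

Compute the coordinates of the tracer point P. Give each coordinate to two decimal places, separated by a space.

A=(0,0), D=(6.00,0)
B = A + 2.00·(cos347°, sin347°) = (1.9487, -0.4499)
|BD| = 4.0762
circle(B,9.00) ∩ circle(D,7.00): a=5.9633, h=6.7408
  candidates: C₊=(7.1316,6.9079) cross=27.477; C₋=(8.6197,-6.4913) cross=-27.477
  mode - wants cross < 0 → take C=(8.6197,-6.4913) (cross=-27.477)
ex = (C−B)/|BC| = (0.7412,-0.6713); ey = (0.6713,0.7412)
P = B + -2.84·ex + -2.14·ey = (-1.5928,-0.1297)

-1.59 -0.13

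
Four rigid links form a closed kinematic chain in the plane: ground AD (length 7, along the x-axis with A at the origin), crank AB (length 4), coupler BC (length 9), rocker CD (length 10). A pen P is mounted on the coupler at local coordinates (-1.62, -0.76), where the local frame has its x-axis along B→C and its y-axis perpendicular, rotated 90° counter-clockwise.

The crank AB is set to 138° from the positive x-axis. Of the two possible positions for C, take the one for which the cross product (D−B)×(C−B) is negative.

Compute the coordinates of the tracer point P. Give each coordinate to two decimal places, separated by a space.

-4.08 4.08

A=(0,0), D=(7.00,0)
B = A + 4.00·(cos138°, sin138°) = (-2.9726, 2.6765)
|BD| = 10.3255
circle(B,9.00) ∩ circle(D,10.00): a=4.2427, h=7.9372
  candidates: C₊=(3.1825,9.2427) cross=81.956; C₋=(-0.9323,-6.0892) cross=-81.956
  mode - wants cross < 0 → take C=(-0.9323,-6.0892) (cross=-81.956)
ex = (C−B)/|BC| = (0.2267,-0.9740); ey = (0.9740,0.2267)
P = B + -1.62·ex + -0.76·ey = (-4.0800,4.0821)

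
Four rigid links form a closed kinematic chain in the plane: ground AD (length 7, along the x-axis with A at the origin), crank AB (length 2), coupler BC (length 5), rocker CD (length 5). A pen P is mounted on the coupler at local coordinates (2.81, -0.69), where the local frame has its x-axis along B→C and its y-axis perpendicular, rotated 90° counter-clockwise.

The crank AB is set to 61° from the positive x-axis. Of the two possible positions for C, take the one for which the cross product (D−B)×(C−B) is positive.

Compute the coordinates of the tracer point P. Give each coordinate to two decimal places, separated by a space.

A=(0,0), D=(7.00,0)
B = A + 2.00·(cos61°, sin61°) = (0.9696, 1.7492)
|BD| = 6.2790
circle(B,5.00) ∩ circle(D,5.00): a=3.1395, h=3.8915
  candidates: C₊=(5.0689,4.6120) cross=24.434; C₋=(2.9007,-2.8628) cross=-24.434
  mode + wants cross > 0 → take C=(5.0689,4.6120) (cross=24.434)
ex = (C−B)/|BC| = (0.8199,0.5726); ey = (-0.5726,0.8199)
P = B + 2.81·ex + -0.69·ey = (3.6685,2.7924)

3.67 2.79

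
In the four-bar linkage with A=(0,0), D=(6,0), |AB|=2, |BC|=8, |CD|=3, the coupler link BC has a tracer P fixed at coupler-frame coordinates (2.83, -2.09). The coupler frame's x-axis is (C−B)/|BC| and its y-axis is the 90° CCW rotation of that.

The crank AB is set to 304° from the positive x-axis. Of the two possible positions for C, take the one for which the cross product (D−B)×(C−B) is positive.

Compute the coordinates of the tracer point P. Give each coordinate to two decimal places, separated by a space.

A=(0,0), D=(6.00,0)
B = A + 2.00·(cos304°, sin304°) = (1.1184, -1.6581)
|BD| = 5.1555
circle(B,8.00) ∩ circle(D,3.00): a=7.9118, h=1.1843
  candidates: C₊=(8.2290,2.0079) cross=6.106; C₋=(8.9908,-0.2349) cross=-6.106
  mode + wants cross > 0 → take C=(8.2290,2.0079) (cross=6.106)
ex = (C−B)/|BC| = (0.8888,0.4582); ey = (-0.4582,0.8888)
P = B + 2.83·ex + -2.09·ey = (4.5915,-2.2189)

4.59 -2.22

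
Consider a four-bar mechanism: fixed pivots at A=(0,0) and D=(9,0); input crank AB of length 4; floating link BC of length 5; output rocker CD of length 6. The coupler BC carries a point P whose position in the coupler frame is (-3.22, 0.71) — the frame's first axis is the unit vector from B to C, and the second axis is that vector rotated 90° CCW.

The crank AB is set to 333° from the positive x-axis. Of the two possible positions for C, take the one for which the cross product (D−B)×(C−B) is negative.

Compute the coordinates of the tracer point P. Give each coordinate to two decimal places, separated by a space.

1.99 1.08

A=(0,0), D=(9.00,0)
B = A + 4.00·(cos333°, sin333°) = (3.5640, -1.8160)
|BD| = 5.7313
circle(B,5.00) ∩ circle(D,6.00): a=1.9060, h=4.6225
  candidates: C₊=(3.9072,3.1722) cross=26.493; C₋=(6.8364,-5.5963) cross=-26.493
  mode - wants cross < 0 → take C=(6.8364,-5.5963) (cross=-26.493)
ex = (C−B)/|BC| = (0.6545,-0.7561); ey = (0.7561,0.6545)
P = B + -3.22·ex + 0.71·ey = (1.9934,1.0833)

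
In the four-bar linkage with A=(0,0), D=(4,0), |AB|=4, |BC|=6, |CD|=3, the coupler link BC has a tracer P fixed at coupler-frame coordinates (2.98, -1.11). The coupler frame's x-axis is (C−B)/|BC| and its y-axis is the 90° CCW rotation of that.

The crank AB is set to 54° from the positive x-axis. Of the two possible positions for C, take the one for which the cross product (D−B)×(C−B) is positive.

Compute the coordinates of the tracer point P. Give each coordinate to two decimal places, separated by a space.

A=(0,0), D=(4.00,0)
B = A + 4.00·(cos54°, sin54°) = (2.3511, 3.2361)
|BD| = 3.6319
circle(B,6.00) ∩ circle(D,3.00): a=5.5330, h=2.3208
  candidates: C₊=(6.9309,-0.6403) cross=8.429; C₋=(2.7953,-2.7475) cross=-8.429
  mode + wants cross > 0 → take C=(6.9309,-0.6403) (cross=8.429)
ex = (C−B)/|BC| = (0.7633,-0.6461); ey = (0.6461,0.7633)
P = B + 2.98·ex + -1.11·ey = (3.9086,0.4636)

3.91 0.46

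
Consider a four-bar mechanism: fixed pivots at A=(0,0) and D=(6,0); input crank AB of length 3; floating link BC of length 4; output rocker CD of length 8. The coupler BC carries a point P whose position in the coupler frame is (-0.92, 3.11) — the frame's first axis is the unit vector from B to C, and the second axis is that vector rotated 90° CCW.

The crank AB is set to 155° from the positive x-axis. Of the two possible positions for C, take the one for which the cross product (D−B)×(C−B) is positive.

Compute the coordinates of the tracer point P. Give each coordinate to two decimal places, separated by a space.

-5.83 2.20

A=(0,0), D=(6.00,0)
B = A + 3.00·(cos155°, sin155°) = (-2.7189, 1.2679)
|BD| = 8.8106
circle(B,4.00) ∩ circle(D,8.00): a=1.6813, h=3.6295
  candidates: C₊=(-0.5328,4.6176) cross=31.978; C₋=(-1.5774,-2.5658) cross=-31.978
  mode + wants cross > 0 → take C=(-0.5328,4.6176) (cross=31.978)
ex = (C−B)/|BC| = (0.5465,0.8374); ey = (-0.8374,0.5465)
P = B + -0.92·ex + 3.11·ey = (-5.8262,2.1971)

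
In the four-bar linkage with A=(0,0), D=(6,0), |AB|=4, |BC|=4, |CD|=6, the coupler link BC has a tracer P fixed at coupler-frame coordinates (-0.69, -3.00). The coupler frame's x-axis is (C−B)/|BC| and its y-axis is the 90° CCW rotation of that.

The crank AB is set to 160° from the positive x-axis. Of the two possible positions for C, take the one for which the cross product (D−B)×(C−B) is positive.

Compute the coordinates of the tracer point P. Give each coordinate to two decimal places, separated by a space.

A=(0,0), D=(6.00,0)
B = A + 4.00·(cos160°, sin160°) = (-3.7588, 1.3681)
|BD| = 9.8542
circle(B,4.00) ∩ circle(D,6.00): a=3.9123, h=0.8330
  candidates: C₊=(0.2313,1.6499) cross=8.208; C₋=(-0.0000,0.0000) cross=-8.208
  mode + wants cross > 0 → take C=(0.2313,1.6499) (cross=8.208)
ex = (C−B)/|BC| = (0.9975,0.0704); ey = (-0.0704,0.9975)
P = B + -0.69·ex + -3.00·ey = (-4.2357,-1.6731)

-4.24 -1.67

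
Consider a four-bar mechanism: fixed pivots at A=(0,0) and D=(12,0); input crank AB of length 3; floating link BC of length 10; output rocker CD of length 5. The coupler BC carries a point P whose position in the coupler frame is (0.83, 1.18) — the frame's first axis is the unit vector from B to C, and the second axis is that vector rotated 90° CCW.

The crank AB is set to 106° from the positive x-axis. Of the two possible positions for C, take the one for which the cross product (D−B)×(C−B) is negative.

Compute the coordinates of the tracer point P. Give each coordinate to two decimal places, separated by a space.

A=(0,0), D=(12.00,0)
B = A + 3.00·(cos106°, sin106°) = (-0.8269, 2.8838)
|BD| = 13.1471
circle(B,10.00) ∩ circle(D,5.00): a=9.4259, h=3.3396
  candidates: C₊=(9.1019,4.0745) cross=43.905; C₋=(7.6369,-2.4420) cross=-43.905
  mode - wants cross < 0 → take C=(7.6369,-2.4420) (cross=-43.905)
ex = (C−B)/|BC| = (0.8464,-0.5326); ey = (0.5326,0.8464)
P = B + 0.83·ex + 1.18·ey = (0.5040,3.4405)

0.50 3.44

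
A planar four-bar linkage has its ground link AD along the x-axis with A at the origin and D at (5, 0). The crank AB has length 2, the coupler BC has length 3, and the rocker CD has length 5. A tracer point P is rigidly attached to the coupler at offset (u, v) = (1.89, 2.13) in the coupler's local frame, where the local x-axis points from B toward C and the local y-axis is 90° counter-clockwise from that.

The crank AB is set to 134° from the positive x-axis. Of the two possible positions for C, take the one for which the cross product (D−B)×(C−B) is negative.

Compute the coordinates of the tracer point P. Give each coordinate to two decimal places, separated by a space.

A=(0,0), D=(5.00,0)
B = A + 2.00·(cos134°, sin134°) = (-1.3893, 1.4387)
|BD| = 6.5493
circle(B,3.00) ∩ circle(D,5.00): a=2.0531, h=2.1874
  candidates: C₊=(1.0942,3.1216) cross=14.326; C₋=(0.1332,-1.1463) cross=-14.326
  mode - wants cross < 0 → take C=(0.1332,-1.1463) (cross=-14.326)
ex = (C−B)/|BC| = (0.5075,-0.8617); ey = (0.8617,0.5075)
P = B + 1.89·ex + 2.13·ey = (1.4052,0.8911)

1.41 0.89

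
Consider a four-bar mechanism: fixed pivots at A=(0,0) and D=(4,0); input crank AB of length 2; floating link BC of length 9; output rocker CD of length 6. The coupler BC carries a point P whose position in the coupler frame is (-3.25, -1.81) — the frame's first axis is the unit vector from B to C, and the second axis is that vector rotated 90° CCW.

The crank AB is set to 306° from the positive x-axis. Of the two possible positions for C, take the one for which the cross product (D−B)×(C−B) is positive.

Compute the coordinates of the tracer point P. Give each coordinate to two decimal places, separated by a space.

0.36 -5.25

A=(0,0), D=(4.00,0)
B = A + 2.00·(cos306°, sin306°) = (1.1756, -1.6180)
|BD| = 3.2551
circle(B,9.00) ∩ circle(D,6.00): a=8.5398, h=2.8410
  candidates: C₊=(7.1734,5.0921) cross=9.248; C₋=(9.9978,0.1618) cross=-9.248
  mode + wants cross > 0 → take C=(7.1734,5.0921) (cross=9.248)
ex = (C−B)/|BC| = (0.6664,0.7456); ey = (-0.7456,0.6664)
P = B + -3.25·ex + -1.81·ey = (0.3592,-5.2474)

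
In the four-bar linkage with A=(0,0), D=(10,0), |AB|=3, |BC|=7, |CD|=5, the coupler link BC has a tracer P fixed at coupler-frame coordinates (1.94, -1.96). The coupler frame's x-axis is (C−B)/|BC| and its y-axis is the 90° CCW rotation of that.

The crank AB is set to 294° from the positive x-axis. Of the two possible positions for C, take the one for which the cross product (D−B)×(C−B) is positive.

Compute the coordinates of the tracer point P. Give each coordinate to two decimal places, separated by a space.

A=(0,0), D=(10.00,0)
B = A + 3.00·(cos294°, sin294°) = (1.2202, -2.7406)
|BD| = 9.1976
circle(B,7.00) ∩ circle(D,5.00): a=5.9035, h=3.7615
  candidates: C₊=(5.7347,2.6091) cross=34.597; C₋=(7.9764,-4.5722) cross=-34.597
  mode + wants cross > 0 → take C=(5.7347,2.6091) (cross=34.597)
ex = (C−B)/|BC| = (0.6449,0.7642); ey = (-0.7642,0.6449)
P = B + 1.94·ex + -1.96·ey = (3.9693,-2.5221)

3.97 -2.52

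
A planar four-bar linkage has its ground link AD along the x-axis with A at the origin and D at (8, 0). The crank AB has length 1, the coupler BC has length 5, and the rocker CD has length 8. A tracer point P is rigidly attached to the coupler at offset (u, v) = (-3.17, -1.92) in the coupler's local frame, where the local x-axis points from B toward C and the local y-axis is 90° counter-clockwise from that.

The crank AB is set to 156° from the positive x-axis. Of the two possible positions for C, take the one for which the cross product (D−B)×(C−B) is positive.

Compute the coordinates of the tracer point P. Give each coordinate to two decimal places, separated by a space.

-0.82 -3.30

A=(0,0), D=(8.00,0)
B = A + 1.00·(cos156°, sin156°) = (-0.9135, 0.4067)
|BD| = 8.9228
circle(B,5.00) ∩ circle(D,8.00): a=2.2760, h=4.4519
  candidates: C₊=(1.5630,4.7503) cross=39.724; C₋=(1.1572,-4.1443) cross=-39.724
  mode + wants cross > 0 → take C=(1.5630,4.7503) (cross=39.724)
ex = (C−B)/|BC| = (0.4953,0.8687); ey = (-0.8687,0.4953)
P = B + -3.17·ex + -1.92·ey = (-0.8158,-3.2981)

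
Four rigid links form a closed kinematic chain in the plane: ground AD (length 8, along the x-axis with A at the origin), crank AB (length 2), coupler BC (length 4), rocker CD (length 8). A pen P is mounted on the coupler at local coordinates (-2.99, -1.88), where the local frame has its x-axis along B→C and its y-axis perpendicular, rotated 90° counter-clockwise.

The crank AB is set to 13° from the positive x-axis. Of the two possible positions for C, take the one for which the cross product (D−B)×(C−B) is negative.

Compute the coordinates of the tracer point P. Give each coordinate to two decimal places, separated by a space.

1.06 3.87

A=(0,0), D=(8.00,0)
B = A + 2.00·(cos13°, sin13°) = (1.9487, 0.4499)
|BD| = 6.0680
circle(B,4.00) ∩ circle(D,8.00): a=-0.9212, h=3.8925
  candidates: C₊=(1.3187,4.4000) cross=23.619; C₋=(0.7415,-3.3636) cross=-23.619
  mode - wants cross < 0 → take C=(0.7415,-3.3636) (cross=-23.619)
ex = (C−B)/|BC| = (-0.3018,-0.9534); ey = (0.9534,-0.3018)
P = B + -2.99·ex + -1.88·ey = (1.0589,3.8679)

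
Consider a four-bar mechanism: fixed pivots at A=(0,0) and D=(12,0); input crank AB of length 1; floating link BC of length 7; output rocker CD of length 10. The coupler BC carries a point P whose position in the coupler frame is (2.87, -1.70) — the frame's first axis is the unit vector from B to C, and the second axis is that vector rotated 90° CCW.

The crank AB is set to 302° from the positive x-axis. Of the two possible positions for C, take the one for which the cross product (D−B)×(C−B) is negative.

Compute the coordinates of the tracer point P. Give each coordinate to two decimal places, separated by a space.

A=(0,0), D=(12.00,0)
B = A + 1.00·(cos302°, sin302°) = (0.5299, -0.8480)
|BD| = 11.5014
circle(B,7.00) ∩ circle(D,10.00): a=3.5336, h=6.0427
  candidates: C₊=(3.6083,5.4387) cross=69.499; C₋=(4.4994,-6.6137) cross=-69.499
  mode - wants cross < 0 → take C=(4.4994,-6.6137) (cross=-69.499)
ex = (C−B)/|BC| = (0.5671,-0.8237); ey = (0.8237,0.5671)
P = B + 2.87·ex + -1.70·ey = (0.7572,-4.1760)

0.76 -4.18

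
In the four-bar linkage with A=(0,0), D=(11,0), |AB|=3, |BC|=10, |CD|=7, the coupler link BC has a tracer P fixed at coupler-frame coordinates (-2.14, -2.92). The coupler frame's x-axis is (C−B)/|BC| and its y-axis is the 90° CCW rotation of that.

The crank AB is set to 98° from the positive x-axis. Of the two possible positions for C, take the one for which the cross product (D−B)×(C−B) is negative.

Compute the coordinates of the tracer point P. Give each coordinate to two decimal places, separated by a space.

-4.03 2.79

A=(0,0), D=(11.00,0)
B = A + 3.00·(cos98°, sin98°) = (-0.4175, 2.9708)
|BD| = 11.7977
circle(B,10.00) ∩ circle(D,7.00): a=8.0603, h=5.9188
  candidates: C₊=(8.8735,6.6692) cross=69.828; C₋=(5.8926,-4.7869) cross=-69.828
  mode - wants cross < 0 → take C=(5.8926,-4.7869) (cross=-69.828)
ex = (C−B)/|BC| = (0.6310,-0.7758); ey = (0.7758,0.6310)
P = B + -2.14·ex + -2.92·ey = (-4.0331,2.7884)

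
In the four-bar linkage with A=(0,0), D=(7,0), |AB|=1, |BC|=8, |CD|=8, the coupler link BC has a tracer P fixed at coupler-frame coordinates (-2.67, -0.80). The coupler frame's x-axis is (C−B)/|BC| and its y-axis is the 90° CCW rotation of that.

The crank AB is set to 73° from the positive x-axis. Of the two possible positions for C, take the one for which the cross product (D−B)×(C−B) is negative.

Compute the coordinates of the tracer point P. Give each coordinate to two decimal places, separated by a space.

-1.25 3.28

A=(0,0), D=(7.00,0)
B = A + 1.00·(cos73°, sin73°) = (0.2924, 0.9563)
|BD| = 6.7755
circle(B,8.00) ∩ circle(D,8.00): a=3.3877, h=7.2473
  candidates: C₊=(4.6691,7.6529) cross=49.104; C₋=(2.6233,-6.6966) cross=-49.104
  mode - wants cross < 0 → take C=(2.6233,-6.6966) (cross=-49.104)
ex = (C−B)/|BC| = (0.2914,-0.9566); ey = (0.9566,0.2914)
P = B + -2.67·ex + -0.80·ey = (-1.2509,3.2774)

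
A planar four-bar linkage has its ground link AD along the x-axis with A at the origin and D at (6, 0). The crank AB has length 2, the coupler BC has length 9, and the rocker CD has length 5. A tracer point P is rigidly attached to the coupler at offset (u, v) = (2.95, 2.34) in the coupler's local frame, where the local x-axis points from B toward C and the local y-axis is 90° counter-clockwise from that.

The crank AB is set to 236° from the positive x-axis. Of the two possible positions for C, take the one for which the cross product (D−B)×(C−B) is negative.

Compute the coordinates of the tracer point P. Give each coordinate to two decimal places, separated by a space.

A=(0,0), D=(6.00,0)
B = A + 2.00·(cos236°, sin236°) = (-1.1184, -1.6581)
|BD| = 7.3089
circle(B,9.00) ∩ circle(D,5.00): a=7.4854, h=4.9969
  candidates: C₊=(5.0383,4.9066) cross=36.522; C₋=(7.3054,-4.8266) cross=-36.522
  mode - wants cross < 0 → take C=(7.3054,-4.8266) (cross=-36.522)
ex = (C−B)/|BC| = (0.9360,-0.3521); ey = (0.3521,0.9360)
P = B + 2.95·ex + 2.34·ey = (2.4666,-0.5064)

2.47 -0.51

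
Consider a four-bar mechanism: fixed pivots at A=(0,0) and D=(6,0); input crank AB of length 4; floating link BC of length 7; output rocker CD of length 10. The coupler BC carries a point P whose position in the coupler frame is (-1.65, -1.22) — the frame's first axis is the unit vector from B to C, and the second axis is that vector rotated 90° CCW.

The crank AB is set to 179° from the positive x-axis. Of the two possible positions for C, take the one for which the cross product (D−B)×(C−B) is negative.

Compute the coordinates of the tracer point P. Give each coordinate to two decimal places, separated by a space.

A=(0,0), D=(6.00,0)
B = A + 4.00·(cos179°, sin179°) = (-3.9994, 0.0698)
|BD| = 9.9996
circle(B,7.00) ∩ circle(D,10.00): a=2.4497, h=6.5574
  candidates: C₊=(-1.5039,6.6099) cross=65.571; C₋=(-1.5955,-6.5045) cross=-65.571
  mode - wants cross < 0 → take C=(-1.5955,-6.5045) (cross=-65.571)
ex = (C−B)/|BC| = (0.3434,-0.9392); ey = (0.9392,0.3434)
P = B + -1.65·ex + -1.22·ey = (-5.7118,1.2005)

-5.71 1.20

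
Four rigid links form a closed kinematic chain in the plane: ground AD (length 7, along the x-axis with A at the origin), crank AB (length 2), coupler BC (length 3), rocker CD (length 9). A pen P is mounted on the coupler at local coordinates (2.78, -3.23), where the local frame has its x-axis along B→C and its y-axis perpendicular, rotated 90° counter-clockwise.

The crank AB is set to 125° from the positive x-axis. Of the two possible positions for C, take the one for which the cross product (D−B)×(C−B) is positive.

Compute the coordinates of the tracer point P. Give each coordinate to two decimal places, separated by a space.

2.44 3.94

A=(0,0), D=(7.00,0)
B = A + 2.00·(cos125°, sin125°) = (-1.1472, 1.6383)
|BD| = 8.3102
circle(B,3.00) ∩ circle(D,9.00): a=-0.1769, h=2.9948
  candidates: C₊=(-0.7302,4.6092) cross=24.887; C₋=(-1.9110,-1.2628) cross=-24.887
  mode + wants cross > 0 → take C=(-0.7302,4.6092) (cross=24.887)
ex = (C−B)/|BC| = (0.1390,0.9903); ey = (-0.9903,0.1390)
P = B + 2.78·ex + -3.23·ey = (2.4379,3.9424)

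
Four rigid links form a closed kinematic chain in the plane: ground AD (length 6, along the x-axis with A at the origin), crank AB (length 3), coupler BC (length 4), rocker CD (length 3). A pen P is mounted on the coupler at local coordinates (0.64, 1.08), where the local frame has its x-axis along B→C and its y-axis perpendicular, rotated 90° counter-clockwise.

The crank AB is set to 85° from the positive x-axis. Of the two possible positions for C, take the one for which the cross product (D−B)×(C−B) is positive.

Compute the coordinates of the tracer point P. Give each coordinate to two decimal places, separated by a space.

1.05 3.97

A=(0,0), D=(6.00,0)
B = A + 3.00·(cos85°, sin85°) = (0.2615, 2.9886)
|BD| = 6.4701
circle(B,4.00) ∩ circle(D,3.00): a=3.7760, h=1.3198
  candidates: C₊=(4.2201,2.4150) cross=8.539; C₋=(3.0009,0.0739) cross=-8.539
  mode + wants cross > 0 → take C=(4.2201,2.4150) (cross=8.539)
ex = (C−B)/|BC| = (0.9897,-0.1434); ey = (0.1434,0.9897)
P = B + 0.64·ex + 1.08·ey = (1.0497,3.9656)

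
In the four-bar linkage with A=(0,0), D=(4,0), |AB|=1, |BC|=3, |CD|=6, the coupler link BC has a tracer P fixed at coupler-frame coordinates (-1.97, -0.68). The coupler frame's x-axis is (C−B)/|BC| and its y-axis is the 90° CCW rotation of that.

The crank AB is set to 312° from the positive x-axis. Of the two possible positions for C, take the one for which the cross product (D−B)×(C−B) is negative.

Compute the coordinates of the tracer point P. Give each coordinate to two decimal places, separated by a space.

A=(0,0), D=(4.00,0)
B = A + 1.00·(cos312°, sin312°) = (0.6691, -0.7431)
|BD| = 3.4128
circle(B,3.00) ∩ circle(D,6.00): a=-2.2494, h=1.9850
  candidates: C₊=(-1.9585,0.7045) cross=6.774; C₋=(-1.0940,-3.1704) cross=-6.774
  mode - wants cross < 0 → take C=(-1.0940,-3.1704) (cross=-6.774)
ex = (C−B)/|BC| = (-0.5877,-0.8091); ey = (0.8091,-0.5877)
P = B + -1.97·ex + -0.68·ey = (1.2767,1.2504)

1.28 1.25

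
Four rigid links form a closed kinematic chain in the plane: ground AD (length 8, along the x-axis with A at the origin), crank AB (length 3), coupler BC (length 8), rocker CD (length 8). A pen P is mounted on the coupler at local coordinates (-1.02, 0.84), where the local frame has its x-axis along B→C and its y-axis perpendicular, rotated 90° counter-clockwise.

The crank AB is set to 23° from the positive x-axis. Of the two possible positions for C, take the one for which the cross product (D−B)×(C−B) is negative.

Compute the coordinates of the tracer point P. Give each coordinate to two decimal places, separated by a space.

A=(0,0), D=(8.00,0)
B = A + 3.00·(cos23°, sin23°) = (2.7615, 1.1722)
|BD| = 5.3680
circle(B,8.00) ∩ circle(D,8.00): a=2.6840, h=7.5363
  candidates: C₊=(7.0264,7.9405) cross=40.455; C₋=(3.7351,-6.7683) cross=-40.455
  mode - wants cross < 0 → take C=(3.7351,-6.7683) (cross=-40.455)
ex = (C−B)/|BC| = (0.1217,-0.9926); ey = (0.9926,0.1217)
P = B + -1.02·ex + 0.84·ey = (3.4711,2.2868)

3.47 2.29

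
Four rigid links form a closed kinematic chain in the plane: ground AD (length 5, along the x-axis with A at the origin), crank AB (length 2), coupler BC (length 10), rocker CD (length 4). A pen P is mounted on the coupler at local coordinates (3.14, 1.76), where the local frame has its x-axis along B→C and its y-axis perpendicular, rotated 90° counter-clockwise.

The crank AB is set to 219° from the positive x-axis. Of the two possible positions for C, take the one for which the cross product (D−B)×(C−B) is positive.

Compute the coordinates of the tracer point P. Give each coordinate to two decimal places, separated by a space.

A=(0,0), D=(5.00,0)
B = A + 2.00·(cos219°, sin219°) = (-1.5543, -1.2586)
|BD| = 6.6740
circle(B,10.00) ∩ circle(D,4.00): a=9.6301, h=2.6948
  candidates: C₊=(7.3948,3.2039) cross=17.985; C₋=(8.4112,-2.0890) cross=-17.985
  mode + wants cross > 0 → take C=(7.3948,3.2039) (cross=17.985)
ex = (C−B)/|BC| = (0.8949,0.4463); ey = (-0.4463,0.8949)
P = B + 3.14·ex + 1.76·ey = (0.4703,1.7176)

0.47 1.72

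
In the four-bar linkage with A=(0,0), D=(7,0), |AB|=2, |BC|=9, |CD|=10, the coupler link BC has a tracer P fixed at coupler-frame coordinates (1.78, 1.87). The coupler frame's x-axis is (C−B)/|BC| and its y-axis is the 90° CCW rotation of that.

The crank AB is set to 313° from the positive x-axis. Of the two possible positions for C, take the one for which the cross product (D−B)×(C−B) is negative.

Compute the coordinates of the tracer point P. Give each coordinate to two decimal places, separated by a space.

A=(0,0), D=(7.00,0)
B = A + 2.00·(cos313°, sin313°) = (1.3640, -1.4627)
|BD| = 5.8227
circle(B,9.00) ∩ circle(D,10.00): a=1.2798, h=8.9085
  candidates: C₊=(0.3649,7.4817) cross=51.872; C₋=(4.8407,-9.7641) cross=-51.872
  mode - wants cross < 0 → take C=(4.8407,-9.7641) (cross=-51.872)
ex = (C−B)/|BC| = (0.3863,-0.9224); ey = (0.9224,0.3863)
P = B + 1.78·ex + 1.87·ey = (3.7764,-2.3822)

3.78 -2.38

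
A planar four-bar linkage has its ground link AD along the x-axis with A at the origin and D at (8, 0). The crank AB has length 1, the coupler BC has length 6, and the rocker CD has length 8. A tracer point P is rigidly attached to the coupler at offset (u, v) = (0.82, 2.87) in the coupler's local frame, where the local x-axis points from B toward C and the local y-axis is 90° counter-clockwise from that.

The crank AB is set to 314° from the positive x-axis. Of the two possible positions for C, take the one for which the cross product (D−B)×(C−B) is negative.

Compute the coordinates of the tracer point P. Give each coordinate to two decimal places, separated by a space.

A=(0,0), D=(8.00,0)
B = A + 1.00·(cos314°, sin314°) = (0.6947, -0.7193)
|BD| = 7.3407
circle(B,6.00) ∩ circle(D,8.00): a=1.7632, h=5.7351
  candidates: C₊=(1.8873,5.1609) cross=42.099; C₋=(3.0113,-6.2541) cross=-42.099
  mode - wants cross < 0 → take C=(3.0113,-6.2541) (cross=-42.099)
ex = (C−B)/|BC| = (0.3861,-0.9225); ey = (0.9225,0.3861)
P = B + 0.82·ex + 2.87·ey = (3.6587,-0.3676)

3.66 -0.37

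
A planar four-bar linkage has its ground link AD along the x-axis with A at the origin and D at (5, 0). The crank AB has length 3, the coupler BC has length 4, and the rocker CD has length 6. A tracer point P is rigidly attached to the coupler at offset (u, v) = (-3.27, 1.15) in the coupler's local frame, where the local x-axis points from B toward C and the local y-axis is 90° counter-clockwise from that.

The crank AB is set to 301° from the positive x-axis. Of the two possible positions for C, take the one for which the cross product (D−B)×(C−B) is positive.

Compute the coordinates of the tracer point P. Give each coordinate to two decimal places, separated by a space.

2.71 -5.83

A=(0,0), D=(5.00,0)
B = A + 3.00·(cos301°, sin301°) = (1.5451, -2.5715)
|BD| = 4.3068
circle(B,4.00) ∩ circle(D,6.00): a=-0.1685, h=3.9965
  candidates: C₊=(-0.9762,0.5338) cross=17.212; C₋=(3.7961,-5.8780) cross=-17.212
  mode + wants cross > 0 → take C=(-0.9762,0.5338) (cross=17.212)
ex = (C−B)/|BC| = (-0.6303,0.7763); ey = (-0.7763,-0.6303)
P = B + -3.27·ex + 1.15·ey = (2.7135,-5.8350)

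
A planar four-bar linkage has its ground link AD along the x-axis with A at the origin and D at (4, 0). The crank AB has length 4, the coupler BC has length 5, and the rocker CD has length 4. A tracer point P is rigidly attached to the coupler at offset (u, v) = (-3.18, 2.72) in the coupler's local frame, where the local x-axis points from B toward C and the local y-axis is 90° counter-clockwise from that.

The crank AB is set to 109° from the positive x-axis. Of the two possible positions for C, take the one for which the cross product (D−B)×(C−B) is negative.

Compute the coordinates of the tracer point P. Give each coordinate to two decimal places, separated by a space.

A=(0,0), D=(4.00,0)
B = A + 4.00·(cos109°, sin109°) = (-1.3023, 3.7821)
|BD| = 6.5129
circle(B,5.00) ∩ circle(D,4.00): a=3.9474, h=3.0689
  candidates: C₊=(3.6935,3.9882) cross=19.987; C₋=(0.1293,-1.0086) cross=-19.987
  mode - wants cross < 0 → take C=(0.1293,-1.0086) (cross=-19.987)
ex = (C−B)/|BC| = (0.2863,-0.9581); ey = (0.9581,0.2863)
P = B + -3.18·ex + 2.72·ey = (0.3934,7.6077)

0.39 7.61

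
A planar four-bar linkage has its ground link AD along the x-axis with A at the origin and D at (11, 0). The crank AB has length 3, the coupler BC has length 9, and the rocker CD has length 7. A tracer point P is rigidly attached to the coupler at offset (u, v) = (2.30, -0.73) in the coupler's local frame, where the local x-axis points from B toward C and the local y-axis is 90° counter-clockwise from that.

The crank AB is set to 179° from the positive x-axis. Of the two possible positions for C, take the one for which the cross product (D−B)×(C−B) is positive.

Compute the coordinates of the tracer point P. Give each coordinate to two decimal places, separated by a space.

A=(0,0), D=(11.00,0)
B = A + 3.00·(cos179°, sin179°) = (-2.9995, 0.0524)
|BD| = 13.9996
circle(B,9.00) ∩ circle(D,7.00): a=8.1427, h=3.8336
  candidates: C₊=(5.1574,3.8555) cross=53.669; C₋=(5.1288,-3.8116) cross=-53.669
  mode + wants cross > 0 → take C=(5.1574,3.8555) (cross=53.669)
ex = (C−B)/|BC| = (0.9063,0.4226); ey = (-0.4226,0.9063)
P = B + 2.30·ex + -0.73·ey = (-0.6065,0.3626)

-0.61 0.36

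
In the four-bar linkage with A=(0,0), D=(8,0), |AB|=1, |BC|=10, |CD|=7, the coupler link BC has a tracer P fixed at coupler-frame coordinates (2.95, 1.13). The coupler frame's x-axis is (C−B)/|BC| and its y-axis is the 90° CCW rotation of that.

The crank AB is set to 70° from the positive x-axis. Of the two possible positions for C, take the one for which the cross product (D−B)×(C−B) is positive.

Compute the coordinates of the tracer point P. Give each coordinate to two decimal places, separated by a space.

2.01 3.62

A=(0,0), D=(8.00,0)
B = A + 1.00·(cos70°, sin70°) = (0.3420, 0.9397)
|BD| = 7.7154
circle(B,10.00) ∩ circle(D,7.00): a=7.1628, h=6.9782
  candidates: C₊=(8.3014,6.9935) cross=53.839; C₋=(6.6016,-6.8589) cross=-53.839
  mode + wants cross > 0 → take C=(8.3014,6.9935) (cross=53.839)
ex = (C−B)/|BC| = (0.7959,0.6054); ey = (-0.6054,0.7959)
P = B + 2.95·ex + 1.13·ey = (2.0059,3.6250)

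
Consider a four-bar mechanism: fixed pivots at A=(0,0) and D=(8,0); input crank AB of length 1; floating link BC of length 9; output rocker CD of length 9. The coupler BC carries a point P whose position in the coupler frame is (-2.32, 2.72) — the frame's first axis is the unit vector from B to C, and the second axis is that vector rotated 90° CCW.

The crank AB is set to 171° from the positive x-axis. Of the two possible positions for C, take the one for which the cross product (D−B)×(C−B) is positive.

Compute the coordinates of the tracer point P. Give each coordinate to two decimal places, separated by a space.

A=(0,0), D=(8.00,0)
B = A + 1.00·(cos171°, sin171°) = (-0.9877, 0.1564)
|BD| = 8.9890
circle(B,9.00) ∩ circle(D,9.00): a=4.4945, h=7.7974
  candidates: C₊=(3.6419,7.8744) cross=70.091; C₋=(3.3705,-7.7180) cross=-70.091
  mode + wants cross > 0 → take C=(3.6419,7.8744) (cross=70.091)
ex = (C−B)/|BC| = (0.5144,0.8576); ey = (-0.8576,0.5144)
P = B + -2.32·ex + 2.72·ey = (-4.5136,-0.4339)

-4.51 -0.43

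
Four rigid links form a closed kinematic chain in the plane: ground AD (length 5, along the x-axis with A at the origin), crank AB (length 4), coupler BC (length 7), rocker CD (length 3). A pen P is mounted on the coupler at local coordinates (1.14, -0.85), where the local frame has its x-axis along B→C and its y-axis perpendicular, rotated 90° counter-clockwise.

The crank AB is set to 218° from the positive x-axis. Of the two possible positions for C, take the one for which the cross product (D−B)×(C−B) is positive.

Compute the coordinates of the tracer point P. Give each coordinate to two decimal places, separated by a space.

-1.73 -2.48

A=(0,0), D=(5.00,0)
B = A + 4.00·(cos218°, sin218°) = (-3.1520, -2.4626)
|BD| = 8.5159
circle(B,7.00) ∩ circle(D,3.00): a=6.6065, h=2.3139
  candidates: C₊=(2.5030,1.6629) cross=19.705; C₋=(3.8413,-2.7672) cross=-19.705
  mode + wants cross > 0 → take C=(2.5030,1.6629) (cross=19.705)
ex = (C−B)/|BC| = (0.8079,0.5894); ey = (-0.5894,0.8079)
P = B + 1.14·ex + -0.85·ey = (-1.7301,-2.4775)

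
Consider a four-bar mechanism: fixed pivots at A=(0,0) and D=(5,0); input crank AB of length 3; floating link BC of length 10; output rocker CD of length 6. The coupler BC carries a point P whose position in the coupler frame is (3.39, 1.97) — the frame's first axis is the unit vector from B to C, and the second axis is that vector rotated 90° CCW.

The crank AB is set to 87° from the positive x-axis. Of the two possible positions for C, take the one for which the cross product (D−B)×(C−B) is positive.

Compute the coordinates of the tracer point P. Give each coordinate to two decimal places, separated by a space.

3.53 4.99

A=(0,0), D=(5.00,0)
B = A + 3.00·(cos87°, sin87°) = (0.1570, 2.9959)
|BD| = 5.6947
circle(B,10.00) ∩ circle(D,6.00): a=8.4666, h=5.3213
  candidates: C₊=(10.1568,3.0672) cross=30.304; C₋=(4.5578,-5.9837) cross=-30.304
  mode + wants cross > 0 → take C=(10.1568,3.0672) (cross=30.304)
ex = (C−B)/|BC| = (1.0000,0.0071); ey = (-0.0071,1.0000)
P = B + 3.39·ex + 1.97·ey = (3.5329,4.9900)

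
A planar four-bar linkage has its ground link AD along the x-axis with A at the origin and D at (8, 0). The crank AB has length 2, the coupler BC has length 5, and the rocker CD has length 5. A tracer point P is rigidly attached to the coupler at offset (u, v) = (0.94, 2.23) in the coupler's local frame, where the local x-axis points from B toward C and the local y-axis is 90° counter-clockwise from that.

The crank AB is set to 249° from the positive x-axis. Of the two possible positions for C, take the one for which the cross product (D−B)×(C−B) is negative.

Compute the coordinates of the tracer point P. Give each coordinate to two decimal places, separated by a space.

0.76 0.05

A=(0,0), D=(8.00,0)
B = A + 2.00·(cos249°, sin249°) = (-0.7167, -1.8672)
|BD| = 8.9145
circle(B,5.00) ∩ circle(D,5.00): a=4.4572, h=2.2656
  candidates: C₊=(3.1671,1.2818) cross=20.197; C₋=(4.1162,-3.1490) cross=-20.197
  mode - wants cross < 0 → take C=(4.1162,-3.1490) (cross=-20.197)
ex = (C−B)/|BC| = (0.9666,-0.2564); ey = (0.2564,0.9666)
P = B + 0.94·ex + 2.23·ey = (0.7635,0.0473)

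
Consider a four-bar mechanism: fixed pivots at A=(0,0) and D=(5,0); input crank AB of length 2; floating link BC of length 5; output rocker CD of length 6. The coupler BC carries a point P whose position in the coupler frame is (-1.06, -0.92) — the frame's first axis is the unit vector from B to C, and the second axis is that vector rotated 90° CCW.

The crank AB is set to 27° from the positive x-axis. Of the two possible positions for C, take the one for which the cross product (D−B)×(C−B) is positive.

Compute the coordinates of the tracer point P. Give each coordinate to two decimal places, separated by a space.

A=(0,0), D=(5.00,0)
B = A + 2.00·(cos27°, sin27°) = (1.7820, 0.9080)
|BD| = 3.3436
circle(B,5.00) ∩ circle(D,6.00): a=0.0269, h=4.9999
  candidates: C₊=(3.1657,5.7127) cross=16.718; C₋=(0.4501,-3.9114) cross=-16.718
  mode + wants cross > 0 → take C=(3.1657,5.7127) (cross=16.718)
ex = (C−B)/|BC| = (0.2767,0.9609); ey = (-0.9609,0.2767)
P = B + -1.06·ex + -0.92·ey = (2.3728,-0.3652)

2.37 -0.37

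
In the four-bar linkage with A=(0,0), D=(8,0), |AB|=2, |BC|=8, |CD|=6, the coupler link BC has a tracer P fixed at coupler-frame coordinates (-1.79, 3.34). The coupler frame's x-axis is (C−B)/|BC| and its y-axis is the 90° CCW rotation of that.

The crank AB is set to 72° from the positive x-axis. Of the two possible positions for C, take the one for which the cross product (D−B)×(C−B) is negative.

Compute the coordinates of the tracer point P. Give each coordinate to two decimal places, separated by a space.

2.59 5.14

A=(0,0), D=(8.00,0)
B = A + 2.00·(cos72°, sin72°) = (0.6180, 1.9021)
|BD| = 7.6231
circle(B,8.00) ∩ circle(D,6.00): a=5.6481, h=5.6656
  candidates: C₊=(7.5011,5.9792) cross=43.190; C₋=(4.6738,-4.9936) cross=-43.190
  mode - wants cross < 0 → take C=(4.6738,-4.9936) (cross=-43.190)
ex = (C−B)/|BC| = (0.5070,-0.8620); ey = (0.8620,0.5070)
P = B + -1.79·ex + 3.34·ey = (2.5895,5.1383)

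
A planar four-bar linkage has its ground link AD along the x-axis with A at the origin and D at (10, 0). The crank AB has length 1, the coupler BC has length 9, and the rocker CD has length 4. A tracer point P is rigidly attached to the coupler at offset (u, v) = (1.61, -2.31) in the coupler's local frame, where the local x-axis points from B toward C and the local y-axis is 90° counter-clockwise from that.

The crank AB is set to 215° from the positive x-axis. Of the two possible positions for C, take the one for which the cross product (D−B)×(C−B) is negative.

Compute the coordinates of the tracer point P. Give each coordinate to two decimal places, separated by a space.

0.01 -3.26

A=(0,0), D=(10.00,0)
B = A + 1.00·(cos215°, sin215°) = (-0.8192, -0.5736)
|BD| = 10.8343
circle(B,9.00) ∩ circle(D,4.00): a=8.4169, h=3.1868
  candidates: C₊=(7.4172,3.0544) cross=34.527; C₋=(7.7547,-3.3103) cross=-34.527
  mode - wants cross < 0 → take C=(7.7547,-3.3103) (cross=-34.527)
ex = (C−B)/|BC| = (0.9526,-0.3041); ey = (0.3041,0.9526)
P = B + 1.61·ex + -2.31·ey = (0.0122,-3.2638)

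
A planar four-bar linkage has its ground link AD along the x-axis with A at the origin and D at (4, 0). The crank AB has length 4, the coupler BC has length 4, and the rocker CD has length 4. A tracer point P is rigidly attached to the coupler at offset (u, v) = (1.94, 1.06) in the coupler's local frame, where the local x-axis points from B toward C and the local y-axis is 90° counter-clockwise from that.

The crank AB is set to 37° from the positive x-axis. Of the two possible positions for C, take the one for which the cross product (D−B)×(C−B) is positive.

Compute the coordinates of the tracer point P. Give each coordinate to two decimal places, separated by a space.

5.13 3.47

A=(0,0), D=(4.00,0)
B = A + 4.00·(cos37°, sin37°) = (3.1945, 2.4073)
|BD| = 2.5384
circle(B,4.00) ∩ circle(D,4.00): a=1.2692, h=3.7933
  candidates: C₊=(7.1945,2.4073) cross=9.629; C₋=(0.0000,0.0000) cross=-9.629
  mode + wants cross > 0 → take C=(7.1945,2.4073) (cross=9.629)
ex = (C−B)/|BC| = (1.0000,0.0000); ey = (-0.0000,1.0000)
P = B + 1.94·ex + 1.06·ey = (5.1345,3.4673)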